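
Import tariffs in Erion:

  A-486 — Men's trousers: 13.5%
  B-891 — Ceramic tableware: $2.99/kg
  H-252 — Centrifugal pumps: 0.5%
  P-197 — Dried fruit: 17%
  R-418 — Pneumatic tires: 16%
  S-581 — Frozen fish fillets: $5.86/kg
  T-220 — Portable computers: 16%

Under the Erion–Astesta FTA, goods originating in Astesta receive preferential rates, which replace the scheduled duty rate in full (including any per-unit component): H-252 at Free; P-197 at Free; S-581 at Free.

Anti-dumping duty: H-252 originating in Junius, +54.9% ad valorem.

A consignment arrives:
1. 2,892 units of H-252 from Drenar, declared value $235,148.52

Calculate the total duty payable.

$1,175.74

Line 1 (H-252, Drenar, 2,892 units, $235,148.52):
Base rate for H-252 is 0.5%.
H-252 has an FTA preferential rate, but origin Drenar is not Astesta; base rate stands.
The additional-duty order on H-252 targets Junius, not Drenar; it does not apply.
Duty = $235,148.52 × 0.5% = $1,175.74.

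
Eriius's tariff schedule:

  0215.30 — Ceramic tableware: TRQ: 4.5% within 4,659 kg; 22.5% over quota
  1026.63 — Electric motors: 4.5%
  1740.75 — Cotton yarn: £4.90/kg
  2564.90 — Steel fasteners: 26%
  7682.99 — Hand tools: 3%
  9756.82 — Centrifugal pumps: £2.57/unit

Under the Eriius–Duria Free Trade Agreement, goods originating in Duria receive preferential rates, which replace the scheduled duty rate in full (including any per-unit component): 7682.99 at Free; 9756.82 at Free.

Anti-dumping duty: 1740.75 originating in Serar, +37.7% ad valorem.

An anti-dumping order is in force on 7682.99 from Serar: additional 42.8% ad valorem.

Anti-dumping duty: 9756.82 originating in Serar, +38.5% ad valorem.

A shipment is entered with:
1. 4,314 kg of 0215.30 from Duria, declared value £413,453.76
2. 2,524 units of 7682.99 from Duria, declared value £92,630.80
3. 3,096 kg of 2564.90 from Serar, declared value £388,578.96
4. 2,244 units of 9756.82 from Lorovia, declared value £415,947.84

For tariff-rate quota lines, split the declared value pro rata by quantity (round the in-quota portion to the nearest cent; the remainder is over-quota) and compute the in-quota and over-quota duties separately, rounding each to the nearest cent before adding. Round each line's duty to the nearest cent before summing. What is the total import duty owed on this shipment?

Line 1 (0215.30, Duria, 4,314 kg, £413,453.76):
Code 0215.30 is under a tariff-rate quota (threshold 4,659 kg). Quantity 4,314 kg is within the quota, so the in-quota rate 4.5% applies to the full value.
Duty = £413,453.76 × 4.5% = £18,605.42.
Line 2 (7682.99, Duria, 2,524 units, £92,630.80):
Base rate for 7682.99 is 3%.
Origin Duria qualifies under the Eriius–Duria agreement and 7682.99 is covered: preferential rate Free applies instead.
The additional-duty order on 7682.99 targets Serar, not Duria; it does not apply.
Duty = £92,630.80 × 0% = £0.00.
Line 3 (2564.90, Serar, 3,096 kg, £388,578.96):
Base rate for 2564.90 is 26%.
Duty = £388,578.96 × 26% = £101,030.53.
Line 4 (9756.82, Lorovia, 2,244 units, £415,947.84):
Base rate for 9756.82 is £2.57/unit.
9756.82 has an FTA preferential rate, but origin Lorovia is not Duria; base rate stands.
The additional-duty order on 9756.82 targets Serar, not Lorovia; it does not apply.
Duty = 2,244 × £2.57 = £5,767.08.
Total = £18,605.42 + £0.00 + £101,030.53 + £5,767.08 = £125,403.03.

£125,403.03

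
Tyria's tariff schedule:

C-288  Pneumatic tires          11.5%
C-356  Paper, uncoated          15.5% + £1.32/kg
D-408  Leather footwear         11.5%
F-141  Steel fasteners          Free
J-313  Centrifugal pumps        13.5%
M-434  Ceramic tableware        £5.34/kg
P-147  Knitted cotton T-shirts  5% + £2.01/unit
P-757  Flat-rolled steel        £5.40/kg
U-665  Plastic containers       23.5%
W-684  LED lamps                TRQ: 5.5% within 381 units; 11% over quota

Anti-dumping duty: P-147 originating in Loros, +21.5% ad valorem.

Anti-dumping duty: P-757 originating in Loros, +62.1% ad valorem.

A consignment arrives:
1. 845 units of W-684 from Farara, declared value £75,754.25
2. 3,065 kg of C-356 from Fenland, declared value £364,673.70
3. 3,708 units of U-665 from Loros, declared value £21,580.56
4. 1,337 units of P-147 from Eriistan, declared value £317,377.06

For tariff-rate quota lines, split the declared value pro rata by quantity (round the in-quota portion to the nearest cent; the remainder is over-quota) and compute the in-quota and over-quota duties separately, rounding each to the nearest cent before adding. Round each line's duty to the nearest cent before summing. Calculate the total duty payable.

Line 1 (W-684, Farara, 845 units, £75,754.25):
Code W-684 is under a tariff-rate quota (threshold 381 units). In-quota: 381 units at 5.5%; over-quota: 464 units at 11%.
Pro-rata value split: in-quota = £75,754.25 × 381/845 = £34,156.65; over-quota = £75,754.25 − £34,156.65 = £41,597.60.
In-quota duty = £34,156.65 × 5.5% = £1,878.62. Over-quota duty = £41,597.60 × 11% = £4,575.74.
Line duty = £1,878.62 + £4,575.74 = £6,454.36.
Line 2 (C-356, Fenland, 3,065 kg, £364,673.70):
Base rate for C-356 is 15.5% + £1.32/kg.
Duty = £364,673.70 × 15.5% + 3,065 × £1.32 = £60,570.22.
Line 3 (U-665, Loros, 3,708 units, £21,580.56):
Base rate for U-665 is 23.5%.
Duty = £21,580.56 × 23.5% = £5,071.43.
Line 4 (P-147, Eriistan, 1,337 units, £317,377.06):
Base rate for P-147 is 5% + £2.01/unit.
The additional-duty order on P-147 targets Loros, not Eriistan; it does not apply.
Duty = £317,377.06 × 5% + 1,337 × £2.01 = £18,556.22.
Total = £6,454.36 + £60,570.22 + £5,071.43 + £18,556.22 = £90,652.23.

£90,652.23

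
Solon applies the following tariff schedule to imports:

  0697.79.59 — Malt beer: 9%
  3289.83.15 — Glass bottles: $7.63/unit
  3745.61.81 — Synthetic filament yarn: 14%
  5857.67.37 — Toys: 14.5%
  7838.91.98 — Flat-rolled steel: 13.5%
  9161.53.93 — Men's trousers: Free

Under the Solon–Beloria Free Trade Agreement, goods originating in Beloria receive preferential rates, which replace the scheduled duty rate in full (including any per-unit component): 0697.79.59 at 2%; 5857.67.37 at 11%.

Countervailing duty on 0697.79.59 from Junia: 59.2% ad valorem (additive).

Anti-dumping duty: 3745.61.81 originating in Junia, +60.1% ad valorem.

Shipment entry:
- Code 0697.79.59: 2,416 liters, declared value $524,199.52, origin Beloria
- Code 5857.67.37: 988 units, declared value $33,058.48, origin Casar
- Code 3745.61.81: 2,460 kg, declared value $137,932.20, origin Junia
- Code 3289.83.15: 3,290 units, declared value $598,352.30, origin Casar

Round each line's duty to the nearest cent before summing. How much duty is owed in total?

$142,587.93

Line 1 (0697.79.59, Beloria, 2,416 liters, $524,199.52):
Base rate for 0697.79.59 is 9%.
Origin Beloria qualifies under the Solon–Beloria agreement and 0697.79.59 is covered: preferential rate 2% applies instead.
The additional-duty order on 0697.79.59 targets Junia, not Beloria; it does not apply.
Duty = $524,199.52 × 2% = $10,483.99.
Line 2 (5857.67.37, Casar, 988 units, $33,058.48):
Base rate for 5857.67.37 is 14.5%.
5857.67.37 has an FTA preferential rate, but origin Casar is not Beloria; base rate stands.
Duty = $33,058.48 × 14.5% = $4,793.48.
Line 3 (3745.61.81, Junia, 2,460 kg, $137,932.20):
Base rate for 3745.61.81 is 14%.
Additional duty on 3745.61.81 from Junia: +60.1%. Applied ad valorem rate: 14% + 60.1% = 74.1%.
Duty = $137,932.20 × 74.1% = $102,207.76.
Line 4 (3289.83.15, Casar, 3,290 units, $598,352.30):
Base rate for 3289.83.15 is $7.63/unit.
Duty = 3,290 × $7.63 = $25,102.70.
Total = $10,483.99 + $4,793.48 + $102,207.76 + $25,102.70 = $142,587.93.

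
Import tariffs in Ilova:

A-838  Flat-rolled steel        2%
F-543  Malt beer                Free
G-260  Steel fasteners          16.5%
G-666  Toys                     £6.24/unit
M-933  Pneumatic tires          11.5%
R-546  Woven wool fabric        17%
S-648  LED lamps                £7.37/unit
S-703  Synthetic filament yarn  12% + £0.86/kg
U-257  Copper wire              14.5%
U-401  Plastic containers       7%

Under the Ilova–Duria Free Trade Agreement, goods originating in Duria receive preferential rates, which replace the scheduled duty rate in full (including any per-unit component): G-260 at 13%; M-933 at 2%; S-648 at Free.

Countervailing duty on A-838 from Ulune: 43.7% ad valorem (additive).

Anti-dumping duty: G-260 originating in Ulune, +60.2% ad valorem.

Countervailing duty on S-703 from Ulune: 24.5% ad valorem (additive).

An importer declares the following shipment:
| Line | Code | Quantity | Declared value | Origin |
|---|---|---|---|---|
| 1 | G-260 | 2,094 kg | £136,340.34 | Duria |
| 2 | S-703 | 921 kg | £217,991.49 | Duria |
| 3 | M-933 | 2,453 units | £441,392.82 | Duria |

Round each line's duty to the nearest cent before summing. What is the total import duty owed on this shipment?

£53,503.14

Line 1 (G-260, Duria, 2,094 kg, £136,340.34):
Base rate for G-260 is 16.5%.
Origin Duria qualifies under the Ilova–Duria agreement and G-260 is covered: preferential rate 13% applies instead.
The additional-duty order on G-260 targets Ulune, not Duria; it does not apply.
Duty = £136,340.34 × 13% = £17,724.24.
Line 2 (S-703, Duria, 921 kg, £217,991.49):
Base rate for S-703 is 12% + £0.86/kg.
Origin Duria is the FTA partner but S-703 is not on the preference list; base rate stands.
The additional-duty order on S-703 targets Ulune, not Duria; it does not apply.
Duty = £217,991.49 × 12% + 921 × £0.86 = £26,951.04.
Line 3 (M-933, Duria, 2,453 units, £441,392.82):
Base rate for M-933 is 11.5%.
Origin Duria qualifies under the Ilova–Duria agreement and M-933 is covered: preferential rate 2% applies instead.
Duty = £441,392.82 × 2% = £8,827.86.
Total = £17,724.24 + £26,951.04 + £8,827.86 = £53,503.14.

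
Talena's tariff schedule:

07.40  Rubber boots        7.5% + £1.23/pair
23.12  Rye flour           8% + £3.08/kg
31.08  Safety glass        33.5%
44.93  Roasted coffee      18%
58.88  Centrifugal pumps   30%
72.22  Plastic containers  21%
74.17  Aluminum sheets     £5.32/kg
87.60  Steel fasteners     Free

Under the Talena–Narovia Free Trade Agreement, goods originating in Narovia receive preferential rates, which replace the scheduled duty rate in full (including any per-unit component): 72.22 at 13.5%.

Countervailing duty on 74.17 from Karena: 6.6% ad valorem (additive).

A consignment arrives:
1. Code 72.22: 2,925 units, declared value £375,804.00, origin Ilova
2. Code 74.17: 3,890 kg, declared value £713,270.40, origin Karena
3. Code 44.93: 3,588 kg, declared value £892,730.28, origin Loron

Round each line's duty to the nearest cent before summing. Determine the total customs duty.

£307,380.94

Line 1 (72.22, Ilova, 2,925 units, £375,804.00):
Base rate for 72.22 is 21%.
72.22 has an FTA preferential rate, but origin Ilova is not Narovia; base rate stands.
Duty = £375,804.00 × 21% = £78,918.84.
Line 2 (74.17, Karena, 3,890 kg, £713,270.40):
Base rate for 74.17 is £5.32/kg.
Additional duty on 74.17 from Karena: +6.6% ad valorem. Applied ad valorem rate = 6.6%.
Duty = £713,270.40 × 6.6% + 3,890 × £5.32 = £67,770.65.
Line 3 (44.93, Loron, 3,588 kg, £892,730.28):
Base rate for 44.93 is 18%.
Duty = £892,730.28 × 18% = £160,691.45.
Total = £78,918.84 + £67,770.65 + £160,691.45 = £307,380.94.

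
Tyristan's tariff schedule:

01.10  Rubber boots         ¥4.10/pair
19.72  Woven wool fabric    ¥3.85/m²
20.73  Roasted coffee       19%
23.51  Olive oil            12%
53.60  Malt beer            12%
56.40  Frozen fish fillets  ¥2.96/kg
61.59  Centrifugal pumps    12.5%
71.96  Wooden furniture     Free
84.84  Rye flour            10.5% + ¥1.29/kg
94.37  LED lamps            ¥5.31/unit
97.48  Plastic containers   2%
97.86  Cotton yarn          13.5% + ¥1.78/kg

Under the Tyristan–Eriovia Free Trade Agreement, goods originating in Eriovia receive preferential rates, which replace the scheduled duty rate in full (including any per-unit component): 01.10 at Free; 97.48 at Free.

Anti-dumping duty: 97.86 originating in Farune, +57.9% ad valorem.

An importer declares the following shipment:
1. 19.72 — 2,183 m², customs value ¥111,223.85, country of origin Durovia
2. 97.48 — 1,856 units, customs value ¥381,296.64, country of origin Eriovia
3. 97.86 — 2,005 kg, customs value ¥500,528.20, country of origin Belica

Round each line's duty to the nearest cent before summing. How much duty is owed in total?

Line 1 (19.72, Durovia, 2,183 m², ¥111,223.85):
Base rate for 19.72 is ¥3.85/m².
Duty = 2,183 × ¥3.85 = ¥8,404.55.
Line 2 (97.48, Eriovia, 1,856 units, ¥381,296.64):
Base rate for 97.48 is 2%.
Origin Eriovia qualifies under the Tyristan–Eriovia agreement and 97.48 is covered: preferential rate Free applies instead.
Duty = ¥381,296.64 × 0% = ¥0.00.
Line 3 (97.86, Belica, 2,005 kg, ¥500,528.20):
Base rate for 97.86 is 13.5% + ¥1.78/kg.
The additional-duty order on 97.86 targets Farune, not Belica; it does not apply.
Duty = ¥500,528.20 × 13.5% + 2,005 × ¥1.78 = ¥71,140.21.
Total = ¥8,404.55 + ¥0.00 + ¥71,140.21 = ¥79,544.76.

¥79,544.76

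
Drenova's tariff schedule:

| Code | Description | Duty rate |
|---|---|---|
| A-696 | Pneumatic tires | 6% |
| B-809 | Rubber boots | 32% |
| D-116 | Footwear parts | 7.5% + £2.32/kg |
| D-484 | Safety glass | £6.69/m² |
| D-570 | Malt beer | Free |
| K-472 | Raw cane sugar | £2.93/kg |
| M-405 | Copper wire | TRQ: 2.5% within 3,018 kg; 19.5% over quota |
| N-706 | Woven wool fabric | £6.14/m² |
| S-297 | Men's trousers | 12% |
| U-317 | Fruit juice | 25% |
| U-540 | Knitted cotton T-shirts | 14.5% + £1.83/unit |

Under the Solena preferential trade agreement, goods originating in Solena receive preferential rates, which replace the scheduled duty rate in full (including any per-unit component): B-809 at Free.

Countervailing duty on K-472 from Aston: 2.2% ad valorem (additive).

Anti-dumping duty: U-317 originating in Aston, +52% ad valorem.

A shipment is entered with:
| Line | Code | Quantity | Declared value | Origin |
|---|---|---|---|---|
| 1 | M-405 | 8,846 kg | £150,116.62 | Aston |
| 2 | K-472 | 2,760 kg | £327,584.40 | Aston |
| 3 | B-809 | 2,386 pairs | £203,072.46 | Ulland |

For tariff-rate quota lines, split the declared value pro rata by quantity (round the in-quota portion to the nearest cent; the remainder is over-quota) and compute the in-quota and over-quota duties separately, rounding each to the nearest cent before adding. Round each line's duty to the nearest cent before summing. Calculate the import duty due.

Line 1 (M-405, Aston, 8,846 kg, £150,116.62):
Code M-405 is under a tariff-rate quota (threshold 3,018 kg). In-quota: 3,018 kg at 2.5%; over-quota: 5,828 kg at 19.5%.
Pro-rata value split: in-quota = £150,116.62 × 3,018/8,846 = £51,215.46; over-quota = £150,116.62 − £51,215.46 = £98,901.16.
In-quota duty = £51,215.46 × 2.5% = £1,280.39. Over-quota duty = £98,901.16 × 19.5% = £19,285.73.
Line duty = £1,280.39 + £19,285.73 = £20,566.12.
Line 2 (K-472, Aston, 2,760 kg, £327,584.40):
Base rate for K-472 is £2.93/kg.
Additional duty on K-472 from Aston: +2.2% ad valorem. Applied ad valorem rate = 2.2%.
Duty = £327,584.40 × 2.2% + 2,760 × £2.93 = £15,293.66.
Line 3 (B-809, Ulland, 2,386 pairs, £203,072.46):
Base rate for B-809 is 32%.
B-809 has an FTA preferential rate, but origin Ulland is not Solena; base rate stands.
Duty = £203,072.46 × 32% = £64,983.19.
Total = £20,566.12 + £15,293.66 + £64,983.19 = £100,842.97.

£100,842.97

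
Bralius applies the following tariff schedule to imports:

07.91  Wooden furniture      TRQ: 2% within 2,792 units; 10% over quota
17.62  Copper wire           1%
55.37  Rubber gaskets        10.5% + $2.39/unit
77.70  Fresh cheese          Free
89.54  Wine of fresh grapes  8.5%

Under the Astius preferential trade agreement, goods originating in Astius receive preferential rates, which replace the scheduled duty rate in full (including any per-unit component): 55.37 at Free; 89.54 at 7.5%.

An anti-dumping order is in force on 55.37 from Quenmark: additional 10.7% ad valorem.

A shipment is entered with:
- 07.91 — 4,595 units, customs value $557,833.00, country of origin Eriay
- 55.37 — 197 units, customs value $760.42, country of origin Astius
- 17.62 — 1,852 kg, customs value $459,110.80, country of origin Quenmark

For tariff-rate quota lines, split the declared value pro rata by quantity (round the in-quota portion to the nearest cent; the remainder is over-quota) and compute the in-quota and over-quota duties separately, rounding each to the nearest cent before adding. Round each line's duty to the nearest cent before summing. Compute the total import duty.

$33,258.51

Line 1 (07.91, Eriay, 4,595 units, $557,833.00):
Code 07.91 is under a tariff-rate quota (threshold 2,792 units). In-quota: 2,792 units at 2%; over-quota: 1,803 units at 10%.
Pro-rata value split: in-quota = $557,833.00 × 2,792/4,595 = $338,948.80; over-quota = $557,833.00 − $338,948.80 = $218,884.20.
In-quota duty = $338,948.80 × 2% = $6,778.98. Over-quota duty = $218,884.20 × 10% = $21,888.42.
Line duty = $6,778.98 + $21,888.42 = $28,667.40.
Line 2 (55.37, Astius, 197 units, $760.42):
Base rate for 55.37 is 10.5% + $2.39/unit.
Origin Astius qualifies under the Bralius–Astius agreement and 55.37 is covered: preferential rate Free applies instead.
The additional-duty order on 55.37 targets Quenmark, not Astius; it does not apply.
Duty = $760.42 × 0% = $0.00.
Line 3 (17.62, Quenmark, 1,852 kg, $459,110.80):
Base rate for 17.62 is 1%.
Duty = $459,110.80 × 1% = $4,591.11.
Total = $28,667.40 + $0.00 + $4,591.11 = $33,258.51.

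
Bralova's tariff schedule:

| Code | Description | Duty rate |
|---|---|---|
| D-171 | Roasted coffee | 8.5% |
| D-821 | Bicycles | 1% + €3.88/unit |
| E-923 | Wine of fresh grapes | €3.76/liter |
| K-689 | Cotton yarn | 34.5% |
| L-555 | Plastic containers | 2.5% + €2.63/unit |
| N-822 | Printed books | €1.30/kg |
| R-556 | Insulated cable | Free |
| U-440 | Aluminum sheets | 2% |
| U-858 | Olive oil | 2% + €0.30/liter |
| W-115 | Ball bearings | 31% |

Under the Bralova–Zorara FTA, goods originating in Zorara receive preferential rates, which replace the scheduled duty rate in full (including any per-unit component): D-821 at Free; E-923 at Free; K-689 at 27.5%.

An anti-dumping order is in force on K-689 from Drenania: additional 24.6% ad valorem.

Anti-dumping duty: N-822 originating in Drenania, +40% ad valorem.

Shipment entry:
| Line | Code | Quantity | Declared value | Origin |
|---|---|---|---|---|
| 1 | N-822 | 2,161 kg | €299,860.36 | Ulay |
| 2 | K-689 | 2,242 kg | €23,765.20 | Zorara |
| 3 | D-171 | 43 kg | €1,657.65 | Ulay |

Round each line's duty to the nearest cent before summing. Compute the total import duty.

€9,485.63

Line 1 (N-822, Ulay, 2,161 kg, €299,860.36):
Base rate for N-822 is €1.30/kg.
The additional-duty order on N-822 targets Drenania, not Ulay; it does not apply.
Duty = 2,161 × €1.30 = €2,809.30.
Line 2 (K-689, Zorara, 2,242 kg, €23,765.20):
Base rate for K-689 is 34.5%.
Origin Zorara qualifies under the Bralova–Zorara agreement and K-689 is covered: preferential rate 27.5% applies instead.
The additional-duty order on K-689 targets Drenania, not Zorara; it does not apply.
Duty = €23,765.20 × 27.5% = €6,535.43.
Line 3 (D-171, Ulay, 43 kg, €1,657.65):
Base rate for D-171 is 8.5%.
Duty = €1,657.65 × 8.5% = €140.90.
Total = €2,809.30 + €6,535.43 + €140.90 = €9,485.63.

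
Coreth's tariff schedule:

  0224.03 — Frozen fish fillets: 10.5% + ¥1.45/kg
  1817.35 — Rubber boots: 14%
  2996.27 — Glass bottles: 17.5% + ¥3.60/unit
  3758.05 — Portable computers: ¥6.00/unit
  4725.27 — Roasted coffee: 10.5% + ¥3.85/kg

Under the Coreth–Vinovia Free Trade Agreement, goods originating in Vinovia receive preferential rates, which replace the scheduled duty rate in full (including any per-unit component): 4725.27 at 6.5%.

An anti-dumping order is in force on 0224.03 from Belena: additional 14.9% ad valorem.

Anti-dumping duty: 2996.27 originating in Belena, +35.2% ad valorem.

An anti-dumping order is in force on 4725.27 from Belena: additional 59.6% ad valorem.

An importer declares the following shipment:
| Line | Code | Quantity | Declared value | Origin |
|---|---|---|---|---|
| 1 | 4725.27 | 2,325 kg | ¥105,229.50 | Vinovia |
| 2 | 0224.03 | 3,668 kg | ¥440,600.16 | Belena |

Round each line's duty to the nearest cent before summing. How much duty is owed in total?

Line 1 (4725.27, Vinovia, 2,325 kg, ¥105,229.50):
Base rate for 4725.27 is 10.5% + ¥3.85/kg.
Origin Vinovia qualifies under the Coreth–Vinovia agreement and 4725.27 is covered: preferential rate 6.5% applies instead.
The additional-duty order on 4725.27 targets Belena, not Vinovia; it does not apply.
Duty = ¥105,229.50 × 6.5% = ¥6,839.92.
Line 2 (0224.03, Belena, 3,668 kg, ¥440,600.16):
Base rate for 0224.03 is 10.5% + ¥1.45/kg.
Additional duty on 0224.03 from Belena: +14.9%. Applied ad valorem rate: 10.5% + 14.9% = 25.4%.
Duty = ¥440,600.16 × 25.4% + 3,668 × ¥1.45 = ¥117,231.04.
Total = ¥6,839.92 + ¥117,231.04 = ¥124,070.96.

¥124,070.96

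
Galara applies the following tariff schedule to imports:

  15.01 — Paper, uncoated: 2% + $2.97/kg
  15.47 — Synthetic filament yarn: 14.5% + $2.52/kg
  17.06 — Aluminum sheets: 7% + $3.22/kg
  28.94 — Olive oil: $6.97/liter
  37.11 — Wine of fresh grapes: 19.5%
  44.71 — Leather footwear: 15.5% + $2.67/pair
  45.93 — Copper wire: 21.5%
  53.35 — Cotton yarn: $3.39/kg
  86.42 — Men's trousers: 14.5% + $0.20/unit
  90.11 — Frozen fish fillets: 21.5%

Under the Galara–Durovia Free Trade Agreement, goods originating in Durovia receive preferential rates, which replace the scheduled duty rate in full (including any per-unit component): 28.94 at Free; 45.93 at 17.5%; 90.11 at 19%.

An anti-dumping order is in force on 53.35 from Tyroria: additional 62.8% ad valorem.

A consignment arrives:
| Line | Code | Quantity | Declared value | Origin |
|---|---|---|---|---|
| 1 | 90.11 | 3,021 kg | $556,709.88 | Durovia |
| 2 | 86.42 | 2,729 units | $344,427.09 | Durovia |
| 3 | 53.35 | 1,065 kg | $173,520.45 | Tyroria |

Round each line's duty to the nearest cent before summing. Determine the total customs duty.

$268,843.80

Line 1 (90.11, Durovia, 3,021 kg, $556,709.88):
Base rate for 90.11 is 21.5%.
Origin Durovia qualifies under the Galara–Durovia agreement and 90.11 is covered: preferential rate 19% applies instead.
Duty = $556,709.88 × 19% = $105,774.88.
Line 2 (86.42, Durovia, 2,729 units, $344,427.09):
Base rate for 86.42 is 14.5% + $0.20/unit.
Origin Durovia is the FTA partner but 86.42 is not on the preference list; base rate stands.
Duty = $344,427.09 × 14.5% + 2,729 × $0.20 = $50,487.73.
Line 3 (53.35, Tyroria, 1,065 kg, $173,520.45):
Base rate for 53.35 is $3.39/kg.
Additional duty on 53.35 from Tyroria: +62.8% ad valorem. Applied ad valorem rate = 62.8%.
Duty = $173,520.45 × 62.8% + 1,065 × $3.39 = $112,581.19.
Total = $105,774.88 + $50,487.73 + $112,581.19 = $268,843.80.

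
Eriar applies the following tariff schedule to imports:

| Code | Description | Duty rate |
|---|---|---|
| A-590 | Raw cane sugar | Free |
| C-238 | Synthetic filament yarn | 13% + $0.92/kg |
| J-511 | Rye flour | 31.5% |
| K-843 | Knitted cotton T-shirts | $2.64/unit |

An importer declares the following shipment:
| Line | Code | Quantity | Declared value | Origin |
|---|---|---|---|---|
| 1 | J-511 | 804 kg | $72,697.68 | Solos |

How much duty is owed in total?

Line 1 (J-511, Solos, 804 kg, $72,697.68):
Base rate for J-511 is 31.5%.
Duty = $72,697.68 × 31.5% = $22,899.77.

$22,899.77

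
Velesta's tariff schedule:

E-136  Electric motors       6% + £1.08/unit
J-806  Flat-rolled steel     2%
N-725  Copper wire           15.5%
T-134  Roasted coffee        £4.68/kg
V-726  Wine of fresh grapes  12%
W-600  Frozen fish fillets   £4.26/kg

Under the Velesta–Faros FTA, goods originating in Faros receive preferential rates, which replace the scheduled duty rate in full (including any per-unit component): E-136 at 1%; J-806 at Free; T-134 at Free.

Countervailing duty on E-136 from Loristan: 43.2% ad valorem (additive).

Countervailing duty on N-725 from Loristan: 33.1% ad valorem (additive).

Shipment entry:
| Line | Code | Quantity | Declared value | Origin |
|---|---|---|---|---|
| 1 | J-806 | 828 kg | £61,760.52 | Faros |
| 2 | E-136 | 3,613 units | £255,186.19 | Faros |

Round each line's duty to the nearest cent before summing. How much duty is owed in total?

Line 1 (J-806, Faros, 828 kg, £61,760.52):
Base rate for J-806 is 2%.
Origin Faros qualifies under the Velesta–Faros agreement and J-806 is covered: preferential rate Free applies instead.
Duty = £61,760.52 × 0% = £0.00.
Line 2 (E-136, Faros, 3,613 units, £255,186.19):
Base rate for E-136 is 6% + £1.08/unit.
Origin Faros qualifies under the Velesta–Faros agreement and E-136 is covered: preferential rate 1% applies instead.
The additional-duty order on E-136 targets Loristan, not Faros; it does not apply.
Duty = £255,186.19 × 1% = £2,551.86.
Total = £0.00 + £2,551.86 = £2,551.86.

£2,551.86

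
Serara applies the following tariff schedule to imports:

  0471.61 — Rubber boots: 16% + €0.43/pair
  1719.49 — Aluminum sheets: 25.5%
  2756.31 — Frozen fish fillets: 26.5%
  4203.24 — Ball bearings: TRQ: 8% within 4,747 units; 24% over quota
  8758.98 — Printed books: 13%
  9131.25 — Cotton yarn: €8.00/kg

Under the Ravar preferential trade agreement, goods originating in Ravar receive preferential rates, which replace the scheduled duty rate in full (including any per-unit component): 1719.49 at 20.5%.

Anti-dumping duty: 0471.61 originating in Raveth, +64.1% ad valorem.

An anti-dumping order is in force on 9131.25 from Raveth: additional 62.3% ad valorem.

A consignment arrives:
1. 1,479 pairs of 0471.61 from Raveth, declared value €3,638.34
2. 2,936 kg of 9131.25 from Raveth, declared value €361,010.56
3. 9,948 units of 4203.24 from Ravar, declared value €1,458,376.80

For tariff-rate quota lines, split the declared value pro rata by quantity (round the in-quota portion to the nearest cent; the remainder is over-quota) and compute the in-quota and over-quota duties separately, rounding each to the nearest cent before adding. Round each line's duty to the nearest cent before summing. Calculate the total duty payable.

€490,612.66

Line 1 (0471.61, Raveth, 1,479 pairs, €3,638.34):
Base rate for 0471.61 is 16% + €0.43/pair.
Additional duty on 0471.61 from Raveth: +64.1%. Applied ad valorem rate: 16% + 64.1% = 80.1%.
Duty = €3,638.34 × 80.1% + 1,479 × €0.43 = €3,550.28.
Line 2 (9131.25, Raveth, 2,936 kg, €361,010.56):
Base rate for 9131.25 is €8.00/kg.
Additional duty on 9131.25 from Raveth: +62.3% ad valorem. Applied ad valorem rate = 62.3%.
Duty = €361,010.56 × 62.3% + 2,936 × €8.00 = €248,397.58.
Line 3 (4203.24, Ravar, 9,948 units, €1,458,376.80):
Code 4203.24 is under a tariff-rate quota (threshold 4,747 units). In-quota: 4,747 units at 8%; over-quota: 5,201 units at 24%.
Pro-rata value split: in-quota = €1,458,376.80 × 4,747/9,948 = €695,910.20; over-quota = €1,458,376.80 − €695,910.20 = €762,466.60.
In-quota duty = €695,910.20 × 8% = €55,672.82. Over-quota duty = €762,466.60 × 24% = €182,991.98.
Line duty = €55,672.82 + €182,991.98 = €238,664.80.
Total = €3,550.28 + €248,397.58 + €238,664.80 = €490,612.66.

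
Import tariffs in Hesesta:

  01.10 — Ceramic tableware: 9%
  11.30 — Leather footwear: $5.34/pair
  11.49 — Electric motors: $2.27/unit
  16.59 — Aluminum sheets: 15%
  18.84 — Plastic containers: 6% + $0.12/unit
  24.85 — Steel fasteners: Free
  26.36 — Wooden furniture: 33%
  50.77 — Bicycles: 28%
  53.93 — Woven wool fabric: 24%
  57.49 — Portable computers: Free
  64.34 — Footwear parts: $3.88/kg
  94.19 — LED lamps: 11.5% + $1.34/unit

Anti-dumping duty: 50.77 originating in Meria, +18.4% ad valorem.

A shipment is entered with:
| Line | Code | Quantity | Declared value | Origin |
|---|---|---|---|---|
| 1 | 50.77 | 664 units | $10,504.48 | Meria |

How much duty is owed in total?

Line 1 (50.77, Meria, 664 units, $10,504.48):
Base rate for 50.77 is 28%.
Additional duty on 50.77 from Meria: +18.4%. Applied ad valorem rate: 28% + 18.4% = 46.4%.
Duty = $10,504.48 × 46.4% = $4,874.08.

$4,874.08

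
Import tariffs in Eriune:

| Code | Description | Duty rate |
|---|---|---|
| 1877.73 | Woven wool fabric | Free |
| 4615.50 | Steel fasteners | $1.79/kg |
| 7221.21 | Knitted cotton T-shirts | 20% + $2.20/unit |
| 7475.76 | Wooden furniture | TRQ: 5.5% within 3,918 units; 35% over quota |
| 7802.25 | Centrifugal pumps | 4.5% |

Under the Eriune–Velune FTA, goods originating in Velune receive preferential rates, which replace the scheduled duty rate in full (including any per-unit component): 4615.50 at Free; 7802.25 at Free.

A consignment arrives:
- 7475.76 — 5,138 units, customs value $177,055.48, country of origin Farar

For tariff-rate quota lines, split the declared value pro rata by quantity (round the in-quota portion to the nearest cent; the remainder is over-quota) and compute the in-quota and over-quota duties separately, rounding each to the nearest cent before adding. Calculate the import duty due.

Line 1 (7475.76, Farar, 5,138 units, $177,055.48):
Code 7475.76 is under a tariff-rate quota (threshold 3,918 units). In-quota: 3,918 units at 5.5%; over-quota: 1,220 units at 35%.
Pro-rata value split: in-quota = $177,055.48 × 3,918/5,138 = $135,014.28; over-quota = $177,055.48 − $135,014.28 = $42,041.20.
In-quota duty = $135,014.28 × 5.5% = $7,425.79. Over-quota duty = $42,041.20 × 35% = $14,714.42.
Line duty = $7,425.79 + $14,714.42 = $22,140.21.

$22,140.21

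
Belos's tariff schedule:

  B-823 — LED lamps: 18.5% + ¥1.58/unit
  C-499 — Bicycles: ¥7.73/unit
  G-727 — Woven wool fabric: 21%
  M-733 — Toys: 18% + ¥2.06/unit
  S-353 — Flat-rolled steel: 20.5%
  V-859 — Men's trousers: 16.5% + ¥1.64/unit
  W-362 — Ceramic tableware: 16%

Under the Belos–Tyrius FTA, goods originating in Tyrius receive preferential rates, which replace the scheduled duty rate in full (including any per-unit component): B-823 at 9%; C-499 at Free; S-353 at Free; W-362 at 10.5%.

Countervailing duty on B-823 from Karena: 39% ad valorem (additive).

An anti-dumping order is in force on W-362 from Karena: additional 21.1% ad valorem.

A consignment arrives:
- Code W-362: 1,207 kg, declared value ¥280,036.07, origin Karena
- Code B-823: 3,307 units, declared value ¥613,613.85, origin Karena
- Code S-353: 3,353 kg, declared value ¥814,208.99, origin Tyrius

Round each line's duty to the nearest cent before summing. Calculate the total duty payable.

¥461,946.40

Line 1 (W-362, Karena, 1,207 kg, ¥280,036.07):
Base rate for W-362 is 16%.
W-362 has an FTA preferential rate, but origin Karena is not Tyrius; base rate stands.
Additional duty on W-362 from Karena: +21.1%. Applied ad valorem rate: 16% + 21.1% = 37.1%.
Duty = ¥280,036.07 × 37.1% = ¥103,893.38.
Line 2 (B-823, Karena, 3,307 units, ¥613,613.85):
Base rate for B-823 is 18.5% + ¥1.58/unit.
B-823 has an FTA preferential rate, but origin Karena is not Tyrius; base rate stands.
Additional duty on B-823 from Karena: +39%. Applied ad valorem rate: 18.5% + 39% = 57.5%.
Duty = ¥613,613.85 × 57.5% + 3,307 × ¥1.58 = ¥358,053.02.
Line 3 (S-353, Tyrius, 3,353 kg, ¥814,208.99):
Base rate for S-353 is 20.5%.
Origin Tyrius qualifies under the Belos–Tyrius agreement and S-353 is covered: preferential rate Free applies instead.
Duty = ¥814,208.99 × 0% = ¥0.00.
Total = ¥103,893.38 + ¥358,053.02 + ¥0.00 = ¥461,946.40.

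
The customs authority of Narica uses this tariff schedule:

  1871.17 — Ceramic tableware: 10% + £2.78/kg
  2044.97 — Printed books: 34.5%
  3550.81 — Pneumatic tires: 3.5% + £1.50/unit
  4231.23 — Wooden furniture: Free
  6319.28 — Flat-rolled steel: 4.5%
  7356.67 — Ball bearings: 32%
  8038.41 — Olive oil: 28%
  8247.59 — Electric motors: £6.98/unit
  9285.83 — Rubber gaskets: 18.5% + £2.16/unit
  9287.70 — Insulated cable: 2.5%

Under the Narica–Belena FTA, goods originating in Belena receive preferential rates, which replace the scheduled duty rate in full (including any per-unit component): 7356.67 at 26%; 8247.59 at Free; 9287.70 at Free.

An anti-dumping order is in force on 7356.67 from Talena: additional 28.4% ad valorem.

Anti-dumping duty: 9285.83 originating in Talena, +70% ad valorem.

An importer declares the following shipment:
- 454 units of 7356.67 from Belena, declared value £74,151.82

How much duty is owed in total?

£19,279.47

Line 1 (7356.67, Belena, 454 units, £74,151.82):
Base rate for 7356.67 is 32%.
Origin Belena qualifies under the Narica–Belena agreement and 7356.67 is covered: preferential rate 26% applies instead.
The additional-duty order on 7356.67 targets Talena, not Belena; it does not apply.
Duty = £74,151.82 × 26% = £19,279.47.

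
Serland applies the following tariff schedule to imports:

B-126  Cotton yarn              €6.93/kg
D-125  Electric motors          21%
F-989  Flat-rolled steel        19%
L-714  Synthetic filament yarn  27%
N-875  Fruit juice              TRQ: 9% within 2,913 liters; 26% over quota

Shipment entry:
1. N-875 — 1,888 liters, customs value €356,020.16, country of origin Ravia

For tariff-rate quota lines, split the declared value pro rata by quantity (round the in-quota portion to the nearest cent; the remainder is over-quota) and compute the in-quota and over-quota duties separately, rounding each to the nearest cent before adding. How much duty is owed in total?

€32,041.81

Line 1 (N-875, Ravia, 1,888 liters, €356,020.16):
Code N-875 is under a tariff-rate quota (threshold 2,913 liters). Quantity 1,888 liters is within the quota, so the in-quota rate 9% applies to the full value.
Duty = €356,020.16 × 9% = €32,041.81.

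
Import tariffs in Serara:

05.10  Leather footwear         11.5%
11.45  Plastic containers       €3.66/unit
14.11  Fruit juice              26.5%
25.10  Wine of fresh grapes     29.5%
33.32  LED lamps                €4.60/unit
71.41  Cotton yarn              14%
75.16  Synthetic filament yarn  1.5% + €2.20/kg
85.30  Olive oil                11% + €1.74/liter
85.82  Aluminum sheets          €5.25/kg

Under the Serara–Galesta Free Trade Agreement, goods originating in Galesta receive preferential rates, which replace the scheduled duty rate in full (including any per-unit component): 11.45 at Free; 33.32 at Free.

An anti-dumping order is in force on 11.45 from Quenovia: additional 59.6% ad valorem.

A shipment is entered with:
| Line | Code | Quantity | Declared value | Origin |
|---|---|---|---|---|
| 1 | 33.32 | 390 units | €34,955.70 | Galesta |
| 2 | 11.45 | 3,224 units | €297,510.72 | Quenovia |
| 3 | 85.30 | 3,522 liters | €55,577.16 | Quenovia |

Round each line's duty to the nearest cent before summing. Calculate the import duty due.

€201,358.00

Line 1 (33.32, Galesta, 390 units, €34,955.70):
Base rate for 33.32 is €4.60/unit.
Origin Galesta qualifies under the Serara–Galesta agreement and 33.32 is covered: preferential rate Free applies instead.
Duty = €34,955.70 × 0% = €0.00.
Line 2 (11.45, Quenovia, 3,224 units, €297,510.72):
Base rate for 11.45 is €3.66/unit.
11.45 has an FTA preferential rate, but origin Quenovia is not Galesta; base rate stands.
Additional duty on 11.45 from Quenovia: +59.6% ad valorem. Applied ad valorem rate = 59.6%.
Duty = €297,510.72 × 59.6% + 3,224 × €3.66 = €189,116.23.
Line 3 (85.30, Quenovia, 3,522 liters, €55,577.16):
Base rate for 85.30 is 11% + €1.74/liter.
Duty = €55,577.16 × 11% + 3,522 × €1.74 = €12,241.77.
Total = €0.00 + €189,116.23 + €12,241.77 = €201,358.00.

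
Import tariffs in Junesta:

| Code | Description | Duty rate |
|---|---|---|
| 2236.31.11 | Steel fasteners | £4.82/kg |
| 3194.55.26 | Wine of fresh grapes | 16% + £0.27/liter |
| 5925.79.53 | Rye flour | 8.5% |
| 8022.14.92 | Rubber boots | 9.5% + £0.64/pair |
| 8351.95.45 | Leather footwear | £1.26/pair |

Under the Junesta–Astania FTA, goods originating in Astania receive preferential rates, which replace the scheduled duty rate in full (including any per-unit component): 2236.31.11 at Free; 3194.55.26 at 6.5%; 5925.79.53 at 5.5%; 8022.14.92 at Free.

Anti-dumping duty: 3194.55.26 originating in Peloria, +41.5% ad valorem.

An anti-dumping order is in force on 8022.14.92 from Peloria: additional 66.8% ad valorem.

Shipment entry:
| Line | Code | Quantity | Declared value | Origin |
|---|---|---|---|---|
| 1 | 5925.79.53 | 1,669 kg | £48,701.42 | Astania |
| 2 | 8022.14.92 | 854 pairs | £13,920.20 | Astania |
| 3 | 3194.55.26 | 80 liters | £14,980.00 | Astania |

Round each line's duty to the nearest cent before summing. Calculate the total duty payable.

Line 1 (5925.79.53, Astania, 1,669 kg, £48,701.42):
Base rate for 5925.79.53 is 8.5%.
Origin Astania qualifies under the Junesta–Astania agreement and 5925.79.53 is covered: preferential rate 5.5% applies instead.
Duty = £48,701.42 × 5.5% = £2,678.58.
Line 2 (8022.14.92, Astania, 854 pairs, £13,920.20):
Base rate for 8022.14.92 is 9.5% + £0.64/pair.
Origin Astania qualifies under the Junesta–Astania agreement and 8022.14.92 is covered: preferential rate Free applies instead.
The additional-duty order on 8022.14.92 targets Peloria, not Astania; it does not apply.
Duty = £13,920.20 × 0% = £0.00.
Line 3 (3194.55.26, Astania, 80 liters, £14,980.00):
Base rate for 3194.55.26 is 16% + £0.27/liter.
Origin Astania qualifies under the Junesta–Astania agreement and 3194.55.26 is covered: preferential rate 6.5% applies instead.
The additional-duty order on 3194.55.26 targets Peloria, not Astania; it does not apply.
Duty = £14,980.00 × 6.5% = £973.70.
Total = £2,678.58 + £0.00 + £973.70 = £3,652.28.

£3,652.28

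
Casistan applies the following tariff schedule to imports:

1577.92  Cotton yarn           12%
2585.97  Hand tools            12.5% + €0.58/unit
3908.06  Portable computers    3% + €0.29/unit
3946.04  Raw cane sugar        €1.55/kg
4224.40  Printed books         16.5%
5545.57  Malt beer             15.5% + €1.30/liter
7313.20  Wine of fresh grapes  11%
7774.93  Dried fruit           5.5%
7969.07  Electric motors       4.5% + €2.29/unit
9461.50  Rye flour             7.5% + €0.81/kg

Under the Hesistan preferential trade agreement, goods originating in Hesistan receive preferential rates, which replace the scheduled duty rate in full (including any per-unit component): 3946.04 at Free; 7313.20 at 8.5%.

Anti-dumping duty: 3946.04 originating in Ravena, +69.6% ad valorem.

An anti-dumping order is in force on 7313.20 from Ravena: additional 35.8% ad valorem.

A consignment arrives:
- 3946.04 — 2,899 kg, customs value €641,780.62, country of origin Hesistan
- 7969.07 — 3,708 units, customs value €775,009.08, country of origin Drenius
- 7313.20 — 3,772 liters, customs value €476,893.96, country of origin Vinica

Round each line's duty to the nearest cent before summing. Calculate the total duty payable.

Line 1 (3946.04, Hesistan, 2,899 kg, €641,780.62):
Base rate for 3946.04 is €1.55/kg.
Origin Hesistan qualifies under the Casistan–Hesistan agreement and 3946.04 is covered: preferential rate Free applies instead.
The additional-duty order on 3946.04 targets Ravena, not Hesistan; it does not apply.
Duty = €641,780.62 × 0% = €0.00.
Line 2 (7969.07, Drenius, 3,708 units, €775,009.08):
Base rate for 7969.07 is 4.5% + €2.29/unit.
Duty = €775,009.08 × 4.5% + 3,708 × €2.29 = €43,366.73.
Line 3 (7313.20, Vinica, 3,772 liters, €476,893.96):
Base rate for 7313.20 is 11%.
7313.20 has an FTA preferential rate, but origin Vinica is not Hesistan; base rate stands.
The additional-duty order on 7313.20 targets Ravena, not Vinica; it does not apply.
Duty = €476,893.96 × 11% = €52,458.34.
Total = €0.00 + €43,366.73 + €52,458.34 = €95,825.07.

€95,825.07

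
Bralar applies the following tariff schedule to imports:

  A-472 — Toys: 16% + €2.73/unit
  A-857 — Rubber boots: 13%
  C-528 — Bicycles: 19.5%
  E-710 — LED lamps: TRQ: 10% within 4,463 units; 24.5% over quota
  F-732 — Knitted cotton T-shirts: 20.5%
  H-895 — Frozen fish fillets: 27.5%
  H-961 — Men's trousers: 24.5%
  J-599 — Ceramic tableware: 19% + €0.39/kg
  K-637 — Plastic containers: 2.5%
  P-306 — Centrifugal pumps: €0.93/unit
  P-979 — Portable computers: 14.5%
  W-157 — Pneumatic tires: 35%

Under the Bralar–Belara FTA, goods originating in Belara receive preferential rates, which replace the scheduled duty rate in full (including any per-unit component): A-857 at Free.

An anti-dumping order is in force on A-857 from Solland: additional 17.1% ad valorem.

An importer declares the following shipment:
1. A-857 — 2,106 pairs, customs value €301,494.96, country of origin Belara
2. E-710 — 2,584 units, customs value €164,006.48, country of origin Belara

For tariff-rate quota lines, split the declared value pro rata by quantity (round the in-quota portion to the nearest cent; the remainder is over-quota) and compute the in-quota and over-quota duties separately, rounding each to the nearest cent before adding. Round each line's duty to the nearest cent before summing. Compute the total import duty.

€16,400.65

Line 1 (A-857, Belara, 2,106 pairs, €301,494.96):
Base rate for A-857 is 13%.
Origin Belara qualifies under the Bralar–Belara agreement and A-857 is covered: preferential rate Free applies instead.
The additional-duty order on A-857 targets Solland, not Belara; it does not apply.
Duty = €301,494.96 × 0% = €0.00.
Line 2 (E-710, Belara, 2,584 units, €164,006.48):
Code E-710 is under a tariff-rate quota (threshold 4,463 units). Quantity 2,584 units is within the quota, so the in-quota rate 10% applies to the full value.
Duty = €164,006.48 × 10% = €16,400.65.
Total = €0.00 + €16,400.65 = €16,400.65.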